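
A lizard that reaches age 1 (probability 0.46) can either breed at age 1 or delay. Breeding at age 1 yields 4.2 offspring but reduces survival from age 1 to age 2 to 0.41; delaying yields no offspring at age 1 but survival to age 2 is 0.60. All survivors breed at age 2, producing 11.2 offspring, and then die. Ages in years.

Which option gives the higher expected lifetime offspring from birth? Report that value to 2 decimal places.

4.04

breed at age 1: R₀ = 0.46 × (4.2 + 0.41 × 11.2) = 0.46 × 8.7920 = 4.0443
delay to age 2: R₀ = 0.46 × (0.60 × 11.2) = 0.46 × 6.7200 = 3.0912
Higher: breed at age 1 (4.0443).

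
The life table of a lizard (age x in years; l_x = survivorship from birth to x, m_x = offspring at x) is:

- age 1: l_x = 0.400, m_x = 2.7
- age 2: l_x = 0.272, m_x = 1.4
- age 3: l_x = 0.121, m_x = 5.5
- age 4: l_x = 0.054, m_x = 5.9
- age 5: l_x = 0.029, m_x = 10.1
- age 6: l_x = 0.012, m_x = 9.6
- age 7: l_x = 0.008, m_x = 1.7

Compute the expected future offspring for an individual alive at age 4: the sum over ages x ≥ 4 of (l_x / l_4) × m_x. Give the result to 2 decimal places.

l_4 = 0.054. Conditional survival from age 4 to x is l_x / l_4.
  x=4: (0.054/0.054) × 5.9 = 5.9000
  x=5: (0.029/0.054) × 10.1 = 5.4241
  x=6: (0.012/0.054) × 9.6 = 2.1333
  x=7: (0.008/0.054) × 1.7 = 0.2519
Sum = 5.9000 + 5.4241 + 2.1333 + 0.2519 = 13.7093

13.71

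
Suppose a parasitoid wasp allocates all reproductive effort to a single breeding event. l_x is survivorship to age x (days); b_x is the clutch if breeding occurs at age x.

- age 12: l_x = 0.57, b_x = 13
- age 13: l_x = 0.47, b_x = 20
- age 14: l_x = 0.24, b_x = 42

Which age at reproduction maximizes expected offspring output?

14

Expected offspring if breeding at age x = l_x × b_x:
  age 12: 0.57 × 13 = 7.410
  age 13: 0.47 × 20 = 9.400
  age 14: 0.24 × 42 = 10.080
Maximum at age 14 (10.080).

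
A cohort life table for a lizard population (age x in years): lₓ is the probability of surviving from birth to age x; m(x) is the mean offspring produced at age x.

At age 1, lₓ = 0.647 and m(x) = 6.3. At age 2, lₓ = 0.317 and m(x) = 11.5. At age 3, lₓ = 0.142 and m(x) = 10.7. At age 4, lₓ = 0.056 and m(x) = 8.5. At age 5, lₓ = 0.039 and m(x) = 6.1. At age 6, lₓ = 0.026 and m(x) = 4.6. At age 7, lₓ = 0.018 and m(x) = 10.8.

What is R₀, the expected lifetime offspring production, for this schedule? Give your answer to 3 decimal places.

10.269

R₀ = Σ lₓ m(x):
  age 1: 0.647 × 6.3 = 4.0761
  age 2: 0.317 × 11.5 = 3.6455
  age 3: 0.142 × 10.7 = 1.5194
  age 4: 0.056 × 8.5 = 0.4760
  age 5: 0.039 × 6.1 = 0.2379
  age 6: 0.026 × 4.6 = 0.1196
  age 7: 0.018 × 10.8 = 0.1944
R₀ = 4.0761 + 3.6455 + 1.5194 + 0.4760 + 0.2379 + 0.1196 + 0.1944 = 10.2689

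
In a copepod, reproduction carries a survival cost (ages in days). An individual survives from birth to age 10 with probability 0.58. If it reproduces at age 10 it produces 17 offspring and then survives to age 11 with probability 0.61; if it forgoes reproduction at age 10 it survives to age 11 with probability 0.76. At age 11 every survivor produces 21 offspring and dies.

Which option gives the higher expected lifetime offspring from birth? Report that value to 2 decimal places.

17.29

breed at age 10: R₀ = 0.58 × (17 + 0.61 × 21) = 0.58 × 29.8100 = 17.2898
delay to age 11: R₀ = 0.58 × (0.76 × 21) = 0.58 × 15.9600 = 9.2568
Higher: breed at age 10 (17.2898).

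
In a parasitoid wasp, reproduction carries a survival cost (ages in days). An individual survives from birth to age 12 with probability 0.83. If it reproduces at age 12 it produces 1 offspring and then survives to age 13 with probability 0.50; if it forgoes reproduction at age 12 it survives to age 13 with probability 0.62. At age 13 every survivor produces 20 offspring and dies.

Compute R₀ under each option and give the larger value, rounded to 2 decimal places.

breed at age 12: R₀ = 0.83 × (1 + 0.50 × 20) = 0.83 × 11.0000 = 9.1300
delay to age 13: R₀ = 0.83 × (0.62 × 20) = 0.83 × 12.4000 = 10.2920
Higher: delay to age 13 (10.2920).

10.29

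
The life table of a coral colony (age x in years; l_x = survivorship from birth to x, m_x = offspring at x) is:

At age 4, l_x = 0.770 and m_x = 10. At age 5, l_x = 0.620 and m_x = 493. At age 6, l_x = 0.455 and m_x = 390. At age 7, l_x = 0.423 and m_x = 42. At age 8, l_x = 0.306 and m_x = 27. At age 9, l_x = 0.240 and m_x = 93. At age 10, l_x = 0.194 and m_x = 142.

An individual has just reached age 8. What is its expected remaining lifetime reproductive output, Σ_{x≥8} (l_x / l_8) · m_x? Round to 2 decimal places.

189.97

l_8 = 0.306. Conditional survival from age 8 to x is l_x / l_8.
  x=8: (0.306/0.306) × 27 = 27.0000
  x=9: (0.240/0.306) × 93 = 72.9412
  x=10: (0.194/0.306) × 142 = 90.0261
Sum = 27.0000 + 72.9412 + 90.0261 = 189.9673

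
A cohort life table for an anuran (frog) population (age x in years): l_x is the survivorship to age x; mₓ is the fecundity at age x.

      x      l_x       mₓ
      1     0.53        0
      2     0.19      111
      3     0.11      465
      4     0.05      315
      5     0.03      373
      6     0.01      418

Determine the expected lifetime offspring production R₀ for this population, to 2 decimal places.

R₀ = Σ l_x mₓ:
  age 1: 0.53 × 0 = 0.0000
  age 2: 0.19 × 111 = 21.0900
  age 3: 0.11 × 465 = 51.1500
  age 4: 0.05 × 315 = 15.7500
  age 5: 0.03 × 373 = 11.1900
  age 6: 0.01 × 418 = 4.1800
R₀ = 0.0000 + 21.0900 + 51.1500 + 15.7500 + 11.1900 + 4.1800 = 103.3600

103.36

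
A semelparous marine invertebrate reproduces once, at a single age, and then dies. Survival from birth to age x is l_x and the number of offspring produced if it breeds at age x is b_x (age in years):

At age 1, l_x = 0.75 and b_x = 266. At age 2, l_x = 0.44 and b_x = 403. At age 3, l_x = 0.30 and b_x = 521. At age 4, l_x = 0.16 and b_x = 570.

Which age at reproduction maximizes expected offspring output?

Expected offspring if breeding at age x = l_x × b_x:
  age 1: 0.75 × 266 = 199.500
  age 2: 0.44 × 403 = 177.320
  age 3: 0.30 × 521 = 156.300
  age 4: 0.16 × 570 = 91.200
Maximum at age 1 (199.500).

1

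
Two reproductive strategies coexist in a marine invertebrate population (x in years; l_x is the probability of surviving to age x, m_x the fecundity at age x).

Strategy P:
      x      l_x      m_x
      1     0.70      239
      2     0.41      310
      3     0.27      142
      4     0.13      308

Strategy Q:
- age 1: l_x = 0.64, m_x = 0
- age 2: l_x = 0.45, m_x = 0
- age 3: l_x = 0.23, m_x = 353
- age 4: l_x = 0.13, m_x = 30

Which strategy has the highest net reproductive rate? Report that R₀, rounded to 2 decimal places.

372.78

Strategy P: R₀ = 0.70×239 + 0.41×310 + 0.27×142 + 0.13×308 = 372.7800
Strategy Q: R₀ = 0.64×0 + 0.45×0 + 0.23×353 + 0.13×30 = 85.0900
Highest R₀: strategy P with 372.7800.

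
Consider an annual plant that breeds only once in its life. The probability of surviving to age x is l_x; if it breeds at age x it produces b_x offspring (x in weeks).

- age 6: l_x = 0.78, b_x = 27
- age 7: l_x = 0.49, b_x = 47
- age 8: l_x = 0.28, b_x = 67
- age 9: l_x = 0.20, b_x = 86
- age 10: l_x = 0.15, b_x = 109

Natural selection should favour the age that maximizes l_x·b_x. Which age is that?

7

Expected offspring if breeding at age x = l_x × b_x:
  age 6: 0.78 × 27 = 21.060
  age 7: 0.49 × 47 = 23.030
  age 8: 0.28 × 67 = 18.760
  age 9: 0.20 × 86 = 17.200
  age 10: 0.15 × 109 = 16.350
Maximum at age 7 (23.030).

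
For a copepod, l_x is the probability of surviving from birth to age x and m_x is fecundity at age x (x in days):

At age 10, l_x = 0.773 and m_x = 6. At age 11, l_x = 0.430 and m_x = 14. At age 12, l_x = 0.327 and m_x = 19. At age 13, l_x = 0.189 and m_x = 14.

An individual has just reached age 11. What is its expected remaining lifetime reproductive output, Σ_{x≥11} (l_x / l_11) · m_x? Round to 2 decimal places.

l_11 = 0.430. Conditional survival from age 11 to x is l_x / l_11.
  x=11: (0.430/0.430) × 14 = 14.0000
  x=12: (0.327/0.430) × 19 = 14.4488
  x=13: (0.189/0.430) × 14 = 6.1535
Sum = 14.0000 + 14.4488 + 6.1535 = 34.6023

34.60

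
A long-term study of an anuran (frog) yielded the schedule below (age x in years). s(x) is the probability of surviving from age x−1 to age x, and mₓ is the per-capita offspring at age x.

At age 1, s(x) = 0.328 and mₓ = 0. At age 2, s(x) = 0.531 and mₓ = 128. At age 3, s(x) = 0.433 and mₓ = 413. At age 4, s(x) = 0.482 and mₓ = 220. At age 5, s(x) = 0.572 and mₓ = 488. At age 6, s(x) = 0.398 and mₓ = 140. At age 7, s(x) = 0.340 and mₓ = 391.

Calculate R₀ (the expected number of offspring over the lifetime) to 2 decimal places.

73.84

Survivorship from birth: l_x = s_1·s_2·…·s_x.
  l_1 = 0.32800
  l_2 = 0.17417
  l_3 = 0.07541
  l_4 = 0.03635
  l_5 = 0.02079
  l_6 = 0.00828
  l_7 = 0.00281
R₀ = Σ l_x mₓ:
  age 1: 0.32800 × 0 = 0.0000
  age 2: 0.17417 × 128 = 22.2938
  age 3: 0.07541 × 413 = 31.1443
  age 4: 0.03635 × 220 = 7.9970
  age 5: 0.02079 × 488 = 10.1455
  age 6: 0.00828 × 140 = 1.1592
  age 7: 0.00281 × 391 = 1.0987
R₀ = 0.0000 + 22.2938 + 31.1443 + 7.9970 + 10.1455 + 1.1592 + 1.0987 = 73.8385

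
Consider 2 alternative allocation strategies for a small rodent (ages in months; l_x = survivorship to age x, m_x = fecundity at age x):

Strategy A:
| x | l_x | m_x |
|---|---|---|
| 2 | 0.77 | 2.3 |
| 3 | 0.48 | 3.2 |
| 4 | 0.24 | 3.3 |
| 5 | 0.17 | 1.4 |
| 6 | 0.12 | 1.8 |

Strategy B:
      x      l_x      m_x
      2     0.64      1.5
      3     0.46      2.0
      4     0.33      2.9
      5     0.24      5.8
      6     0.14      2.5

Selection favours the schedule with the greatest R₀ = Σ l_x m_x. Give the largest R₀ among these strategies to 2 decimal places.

4.58

Strategy A: R₀ = 0.77×2.3 + 0.48×3.2 + 0.24×3.3 + 0.17×1.4 + 0.12×1.8 = 4.5530
Strategy B: R₀ = 0.64×1.5 + 0.46×2.0 + 0.33×2.9 + 0.24×5.8 + 0.14×2.5 = 4.5790
Highest R₀: strategy B with 4.5790.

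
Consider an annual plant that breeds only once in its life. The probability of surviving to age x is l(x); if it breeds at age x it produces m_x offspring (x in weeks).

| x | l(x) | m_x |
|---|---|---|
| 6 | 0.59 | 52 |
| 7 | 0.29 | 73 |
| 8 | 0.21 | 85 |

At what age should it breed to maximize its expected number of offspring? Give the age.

6

Expected offspring if breeding at age x = l(x) × m_x:
  age 6: 0.59 × 52 = 30.680
  age 7: 0.29 × 73 = 21.170
  age 8: 0.21 × 85 = 17.850
Maximum at age 6 (30.680).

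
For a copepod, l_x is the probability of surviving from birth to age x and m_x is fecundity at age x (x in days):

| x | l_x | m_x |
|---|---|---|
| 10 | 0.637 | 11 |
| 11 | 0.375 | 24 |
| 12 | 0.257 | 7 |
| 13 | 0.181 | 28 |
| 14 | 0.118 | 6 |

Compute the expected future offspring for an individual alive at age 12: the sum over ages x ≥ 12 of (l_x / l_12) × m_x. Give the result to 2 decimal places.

l_12 = 0.257. Conditional survival from age 12 to x is l_x / l_12.
  x=12: (0.257/0.257) × 7 = 7.0000
  x=13: (0.181/0.257) × 28 = 19.7198
  x=14: (0.118/0.257) × 6 = 2.7549
Sum = 7.0000 + 19.7198 + 2.7549 = 29.4747

29.47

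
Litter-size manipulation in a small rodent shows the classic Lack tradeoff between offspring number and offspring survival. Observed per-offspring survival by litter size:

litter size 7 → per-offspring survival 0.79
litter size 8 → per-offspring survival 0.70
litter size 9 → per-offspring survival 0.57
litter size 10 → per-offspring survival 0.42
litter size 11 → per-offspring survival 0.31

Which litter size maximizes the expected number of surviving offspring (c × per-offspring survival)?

8

Expected surviving offspring = c × s(c):
  c=7: 7 × 0.79 = 5.530
  c=8: 8 × 0.70 = 5.600
  c=9: 9 × 0.57 = 5.130
  c=10: 10 × 0.42 = 4.200
  c=11: 11 × 0.31 = 3.410
Maximum at c = 8 (5.600 surviving offspring).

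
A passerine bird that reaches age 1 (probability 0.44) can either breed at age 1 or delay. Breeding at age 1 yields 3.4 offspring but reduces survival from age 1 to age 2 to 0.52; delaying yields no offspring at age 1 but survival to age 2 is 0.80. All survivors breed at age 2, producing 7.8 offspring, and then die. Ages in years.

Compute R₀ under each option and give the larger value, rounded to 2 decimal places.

breed at age 1: R₀ = 0.44 × (3.4 + 0.52 × 7.8) = 0.44 × 7.4560 = 3.2806
delay to age 2: R₀ = 0.44 × (0.80 × 7.8) = 0.44 × 6.2400 = 2.7456
Higher: breed at age 1 (3.2806).

3.28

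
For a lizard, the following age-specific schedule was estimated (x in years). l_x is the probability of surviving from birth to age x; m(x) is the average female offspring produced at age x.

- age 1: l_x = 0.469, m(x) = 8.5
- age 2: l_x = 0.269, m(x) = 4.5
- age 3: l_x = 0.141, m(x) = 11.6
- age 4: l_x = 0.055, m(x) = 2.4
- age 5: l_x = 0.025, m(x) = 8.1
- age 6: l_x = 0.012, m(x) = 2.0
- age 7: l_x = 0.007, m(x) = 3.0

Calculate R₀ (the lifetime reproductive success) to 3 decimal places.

R₀ = Σ l_x m(x):
  age 1: 0.469 × 8.5 = 3.9865
  age 2: 0.269 × 4.5 = 1.2105
  age 3: 0.141 × 11.6 = 1.6356
  age 4: 0.055 × 2.4 = 0.1320
  age 5: 0.025 × 8.1 = 0.2025
  age 6: 0.012 × 2.0 = 0.0240
  age 7: 0.007 × 3.0 = 0.0210
R₀ = 3.9865 + 1.2105 + 1.6356 + 0.1320 + 0.2025 + 0.0240 + 0.0210 = 7.2121

7.212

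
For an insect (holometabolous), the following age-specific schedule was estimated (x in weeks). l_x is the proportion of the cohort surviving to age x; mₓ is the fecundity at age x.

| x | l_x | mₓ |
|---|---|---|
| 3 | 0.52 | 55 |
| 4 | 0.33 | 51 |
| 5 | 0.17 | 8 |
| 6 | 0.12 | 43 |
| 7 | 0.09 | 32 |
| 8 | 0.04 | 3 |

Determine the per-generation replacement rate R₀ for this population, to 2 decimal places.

R₀ = Σ l_x mₓ:
  age 3: 0.52 × 55 = 28.6000
  age 4: 0.33 × 51 = 16.8300
  age 5: 0.17 × 8 = 1.3600
  age 6: 0.12 × 43 = 5.1600
  age 7: 0.09 × 32 = 2.8800
  age 8: 0.04 × 3 = 0.1200
R₀ = 28.6000 + 16.8300 + 1.3600 + 5.1600 + 2.8800 + 0.1200 = 54.9500

54.95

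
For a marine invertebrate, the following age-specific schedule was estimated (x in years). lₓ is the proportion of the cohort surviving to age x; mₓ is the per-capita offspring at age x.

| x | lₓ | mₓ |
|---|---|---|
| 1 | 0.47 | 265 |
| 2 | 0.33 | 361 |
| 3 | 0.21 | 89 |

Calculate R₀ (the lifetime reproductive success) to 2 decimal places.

R₀ = Σ lₓ mₓ:
  age 1: 0.47 × 265 = 124.5500
  age 2: 0.33 × 361 = 119.1300
  age 3: 0.21 × 89 = 18.6900
R₀ = 124.5500 + 119.1300 + 18.6900 = 262.3700

262.37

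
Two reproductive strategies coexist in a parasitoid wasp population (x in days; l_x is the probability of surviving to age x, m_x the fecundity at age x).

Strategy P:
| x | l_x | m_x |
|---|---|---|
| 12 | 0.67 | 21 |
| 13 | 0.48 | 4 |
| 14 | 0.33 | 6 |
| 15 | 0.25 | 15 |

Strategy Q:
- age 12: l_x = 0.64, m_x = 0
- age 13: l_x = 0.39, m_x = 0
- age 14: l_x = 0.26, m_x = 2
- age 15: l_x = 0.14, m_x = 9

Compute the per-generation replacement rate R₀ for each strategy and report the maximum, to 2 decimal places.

Strategy P: R₀ = 0.67×21 + 0.48×4 + 0.33×6 + 0.25×15 = 21.7200
Strategy Q: R₀ = 0.64×0 + 0.39×0 + 0.26×2 + 0.14×9 = 1.7800
Highest R₀: strategy P with 21.7200.

21.72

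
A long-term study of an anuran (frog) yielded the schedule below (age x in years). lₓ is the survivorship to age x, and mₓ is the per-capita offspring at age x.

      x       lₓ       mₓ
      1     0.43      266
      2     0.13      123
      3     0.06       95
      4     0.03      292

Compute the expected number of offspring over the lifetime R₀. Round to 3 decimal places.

144.830

R₀ = Σ lₓ mₓ:
  age 1: 0.43 × 266 = 114.3800
  age 2: 0.13 × 123 = 15.9900
  age 3: 0.06 × 95 = 5.7000
  age 4: 0.03 × 292 = 8.7600
R₀ = 114.3800 + 15.9900 + 5.7000 + 8.7600 = 144.8300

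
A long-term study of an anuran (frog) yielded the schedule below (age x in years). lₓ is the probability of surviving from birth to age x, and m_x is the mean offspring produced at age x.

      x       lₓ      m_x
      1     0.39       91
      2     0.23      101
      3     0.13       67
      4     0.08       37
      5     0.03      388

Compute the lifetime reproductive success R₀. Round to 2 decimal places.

R₀ = Σ lₓ m_x:
  age 1: 0.39 × 91 = 35.4900
  age 2: 0.23 × 101 = 23.2300
  age 3: 0.13 × 67 = 8.7100
  age 4: 0.08 × 37 = 2.9600
  age 5: 0.03 × 388 = 11.6400
R₀ = 35.4900 + 23.2300 + 8.7100 + 2.9600 + 11.6400 = 82.0300

82.03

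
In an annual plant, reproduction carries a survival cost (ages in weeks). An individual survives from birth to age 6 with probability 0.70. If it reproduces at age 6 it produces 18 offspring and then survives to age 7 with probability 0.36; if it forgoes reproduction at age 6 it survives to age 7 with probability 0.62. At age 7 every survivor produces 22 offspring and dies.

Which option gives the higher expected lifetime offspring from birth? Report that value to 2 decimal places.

breed at age 6: R₀ = 0.70 × (18 + 0.36 × 22) = 0.70 × 25.9200 = 18.1440
delay to age 7: R₀ = 0.70 × (0.62 × 22) = 0.70 × 13.6400 = 9.5480
Higher: breed at age 6 (18.1440).

18.14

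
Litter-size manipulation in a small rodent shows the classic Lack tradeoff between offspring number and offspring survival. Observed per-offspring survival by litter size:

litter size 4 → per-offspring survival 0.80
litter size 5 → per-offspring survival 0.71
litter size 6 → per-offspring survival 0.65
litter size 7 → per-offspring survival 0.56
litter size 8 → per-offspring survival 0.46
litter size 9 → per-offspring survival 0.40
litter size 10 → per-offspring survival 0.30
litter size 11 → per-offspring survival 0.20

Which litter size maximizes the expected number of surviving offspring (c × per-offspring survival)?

Expected surviving offspring = c × s(c):
  c=4: 4 × 0.80 = 3.200
  c=5: 5 × 0.71 = 3.550
  c=6: 6 × 0.65 = 3.900
  c=7: 7 × 0.56 = 3.920
  c=8: 8 × 0.46 = 3.680
  c=9: 9 × 0.40 = 3.600
  c=10: 10 × 0.30 = 3.000
  c=11: 11 × 0.20 = 2.200
Maximum at c = 7 (3.920 surviving offspring).

7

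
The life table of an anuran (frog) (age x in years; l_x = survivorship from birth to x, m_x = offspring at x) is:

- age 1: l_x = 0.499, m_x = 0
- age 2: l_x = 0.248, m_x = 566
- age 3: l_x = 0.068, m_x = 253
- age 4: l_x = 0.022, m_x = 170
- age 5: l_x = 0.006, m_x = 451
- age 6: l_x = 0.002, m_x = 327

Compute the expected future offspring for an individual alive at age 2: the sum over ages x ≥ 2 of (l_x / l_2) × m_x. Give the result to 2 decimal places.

l_2 = 0.248. Conditional survival from age 2 to x is l_x / l_2.
  x=2: (0.248/0.248) × 566 = 566.0000
  x=3: (0.068/0.248) × 253 = 69.3710
  x=4: (0.022/0.248) × 170 = 15.0806
  x=5: (0.006/0.248) × 451 = 10.9113
  x=6: (0.002/0.248) × 327 = 2.6371
Sum = 566.0000 + 69.3710 + 15.0806 + 10.9113 + 2.6371 = 664.0000

664.00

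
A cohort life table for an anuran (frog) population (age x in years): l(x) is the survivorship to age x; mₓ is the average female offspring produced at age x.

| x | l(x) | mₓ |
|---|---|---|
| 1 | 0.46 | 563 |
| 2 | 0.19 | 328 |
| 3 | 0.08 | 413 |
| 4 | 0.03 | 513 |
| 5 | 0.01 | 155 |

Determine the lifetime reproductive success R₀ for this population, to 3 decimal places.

R₀ = Σ l(x) mₓ:
  age 1: 0.46 × 563 = 258.9800
  age 2: 0.19 × 328 = 62.3200
  age 3: 0.08 × 413 = 33.0400
  age 4: 0.03 × 513 = 15.3900
  age 5: 0.01 × 155 = 1.5500
R₀ = 258.9800 + 62.3200 + 33.0400 + 15.3900 + 1.5500 = 371.2800

371.280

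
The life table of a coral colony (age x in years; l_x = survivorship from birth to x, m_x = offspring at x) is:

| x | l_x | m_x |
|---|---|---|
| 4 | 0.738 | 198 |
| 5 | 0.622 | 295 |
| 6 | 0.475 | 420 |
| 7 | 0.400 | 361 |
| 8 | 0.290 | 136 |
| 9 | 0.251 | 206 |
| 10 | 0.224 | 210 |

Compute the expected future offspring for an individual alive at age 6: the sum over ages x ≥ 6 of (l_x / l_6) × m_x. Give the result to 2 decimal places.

1014.92

l_6 = 0.475. Conditional survival from age 6 to x is l_x / l_6.
  x=6: (0.475/0.475) × 420 = 420.0000
  x=7: (0.400/0.475) × 361 = 304.0000
  x=8: (0.290/0.475) × 136 = 83.0316
  x=9: (0.251/0.475) × 206 = 108.8547
  x=10: (0.224/0.475) × 210 = 99.0316
Sum = 420.0000 + 304.0000 + 83.0316 + 108.8547 + 99.0316 = 1014.9179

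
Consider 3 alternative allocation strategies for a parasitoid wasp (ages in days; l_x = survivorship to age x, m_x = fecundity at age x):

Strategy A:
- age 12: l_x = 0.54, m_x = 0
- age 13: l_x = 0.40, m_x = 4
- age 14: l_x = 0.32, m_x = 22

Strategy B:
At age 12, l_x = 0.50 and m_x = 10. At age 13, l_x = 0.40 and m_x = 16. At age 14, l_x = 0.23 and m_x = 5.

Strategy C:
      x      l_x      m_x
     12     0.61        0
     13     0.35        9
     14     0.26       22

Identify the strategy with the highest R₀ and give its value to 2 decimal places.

Strategy A: R₀ = 0.54×0 + 0.40×4 + 0.32×22 = 8.6400
Strategy B: R₀ = 0.50×10 + 0.40×16 + 0.23×5 = 12.5500
Strategy C: R₀ = 0.61×0 + 0.35×9 + 0.26×22 = 8.8700
Highest R₀: strategy B with 12.5500.

12.55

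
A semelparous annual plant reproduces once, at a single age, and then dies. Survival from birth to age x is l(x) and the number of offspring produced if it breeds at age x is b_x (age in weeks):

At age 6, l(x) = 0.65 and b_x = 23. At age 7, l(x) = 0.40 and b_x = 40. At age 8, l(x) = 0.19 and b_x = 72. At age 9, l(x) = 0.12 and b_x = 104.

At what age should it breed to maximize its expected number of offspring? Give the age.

7

Expected offspring if breeding at age x = l(x) × b_x:
  age 6: 0.65 × 23 = 14.950
  age 7: 0.40 × 40 = 16.000
  age 8: 0.19 × 72 = 13.680
  age 9: 0.12 × 104 = 12.480
Maximum at age 7 (16.000).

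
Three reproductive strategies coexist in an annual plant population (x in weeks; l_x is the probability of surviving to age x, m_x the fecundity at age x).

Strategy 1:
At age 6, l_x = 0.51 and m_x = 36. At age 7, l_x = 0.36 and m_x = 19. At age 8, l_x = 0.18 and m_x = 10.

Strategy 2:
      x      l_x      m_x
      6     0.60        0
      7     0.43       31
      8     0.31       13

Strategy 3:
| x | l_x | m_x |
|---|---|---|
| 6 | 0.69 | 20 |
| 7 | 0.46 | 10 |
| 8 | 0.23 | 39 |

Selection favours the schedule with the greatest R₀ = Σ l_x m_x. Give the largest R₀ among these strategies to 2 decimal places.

27.37

Strategy 1: R₀ = 0.51×36 + 0.36×19 + 0.18×10 = 27.0000
Strategy 2: R₀ = 0.60×0 + 0.43×31 + 0.31×13 = 17.3600
Strategy 3: R₀ = 0.69×20 + 0.46×10 + 0.23×39 = 27.3700
Highest R₀: strategy 3 with 27.3700.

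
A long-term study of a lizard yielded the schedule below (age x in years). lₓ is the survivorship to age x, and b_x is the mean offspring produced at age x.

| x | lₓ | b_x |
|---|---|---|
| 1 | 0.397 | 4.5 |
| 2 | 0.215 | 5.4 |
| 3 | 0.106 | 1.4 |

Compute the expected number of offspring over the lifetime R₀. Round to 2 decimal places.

3.10

R₀ = Σ lₓ b_x:
  age 1: 0.397 × 4.5 = 1.7865
  age 2: 0.215 × 5.4 = 1.1610
  age 3: 0.106 × 1.4 = 0.1484
R₀ = 1.7865 + 1.1610 + 0.1484 = 3.0959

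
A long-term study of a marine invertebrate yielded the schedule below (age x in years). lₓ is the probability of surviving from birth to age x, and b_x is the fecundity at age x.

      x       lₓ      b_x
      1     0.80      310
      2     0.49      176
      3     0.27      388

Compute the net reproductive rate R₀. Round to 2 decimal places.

439.00

R₀ = Σ lₓ b_x:
  age 1: 0.80 × 310 = 248.0000
  age 2: 0.49 × 176 = 86.2400
  age 3: 0.27 × 388 = 104.7600
R₀ = 248.0000 + 86.2400 + 104.7600 = 439.0000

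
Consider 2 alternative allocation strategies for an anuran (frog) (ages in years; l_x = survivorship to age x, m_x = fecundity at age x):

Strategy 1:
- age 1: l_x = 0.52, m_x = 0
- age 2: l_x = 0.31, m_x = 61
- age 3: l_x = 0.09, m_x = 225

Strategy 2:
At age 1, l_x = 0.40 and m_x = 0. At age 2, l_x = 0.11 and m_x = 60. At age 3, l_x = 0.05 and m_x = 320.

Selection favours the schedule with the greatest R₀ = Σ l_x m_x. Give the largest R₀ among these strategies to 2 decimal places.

39.16

Strategy 1: R₀ = 0.52×0 + 0.31×61 + 0.09×225 = 39.1600
Strategy 2: R₀ = 0.40×0 + 0.11×60 + 0.05×320 = 22.6000
Highest R₀: strategy 1 with 39.1600.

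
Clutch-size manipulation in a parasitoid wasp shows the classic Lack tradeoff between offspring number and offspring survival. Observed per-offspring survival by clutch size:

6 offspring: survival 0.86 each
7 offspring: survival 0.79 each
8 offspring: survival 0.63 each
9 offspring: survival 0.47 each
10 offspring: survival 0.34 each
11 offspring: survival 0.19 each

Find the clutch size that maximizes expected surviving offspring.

Expected surviving offspring = c × s(c):
  c=6: 6 × 0.86 = 5.160
  c=7: 7 × 0.79 = 5.530
  c=8: 8 × 0.63 = 5.040
  c=9: 9 × 0.47 = 4.230
  c=10: 10 × 0.34 = 3.400
  c=11: 11 × 0.19 = 2.090
Maximum at c = 7 (5.530 surviving offspring).

7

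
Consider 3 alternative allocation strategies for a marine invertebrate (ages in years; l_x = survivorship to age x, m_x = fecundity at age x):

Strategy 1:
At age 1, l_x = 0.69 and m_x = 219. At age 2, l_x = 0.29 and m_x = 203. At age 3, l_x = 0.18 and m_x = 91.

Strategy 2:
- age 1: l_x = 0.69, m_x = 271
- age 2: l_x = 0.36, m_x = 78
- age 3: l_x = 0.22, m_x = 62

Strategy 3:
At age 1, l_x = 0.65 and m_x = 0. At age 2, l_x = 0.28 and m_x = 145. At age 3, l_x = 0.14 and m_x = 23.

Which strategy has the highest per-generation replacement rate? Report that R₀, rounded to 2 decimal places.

228.71

Strategy 1: R₀ = 0.69×219 + 0.29×203 + 0.18×91 = 226.3600
Strategy 2: R₀ = 0.69×271 + 0.36×78 + 0.22×62 = 228.7100
Strategy 3: R₀ = 0.65×0 + 0.28×145 + 0.14×23 = 43.8200
Highest R₀: strategy 2 with 228.7100.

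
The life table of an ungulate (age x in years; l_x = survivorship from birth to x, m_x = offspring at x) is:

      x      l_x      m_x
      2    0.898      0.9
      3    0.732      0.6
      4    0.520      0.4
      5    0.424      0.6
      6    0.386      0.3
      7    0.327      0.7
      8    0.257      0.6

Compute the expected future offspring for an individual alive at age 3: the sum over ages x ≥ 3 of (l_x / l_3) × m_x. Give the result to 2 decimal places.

l_3 = 0.732. Conditional survival from age 3 to x is l_x / l_3.
  x=3: (0.732/0.732) × 0.6 = 0.6000
  x=4: (0.520/0.732) × 0.4 = 0.2842
  x=5: (0.424/0.732) × 0.6 = 0.3475
  x=6: (0.386/0.732) × 0.3 = 0.1582
  x=7: (0.327/0.732) × 0.7 = 0.3127
  x=8: (0.257/0.732) × 0.6 = 0.2107
Sum = 0.6000 + 0.2842 + 0.3475 + 0.1582 + 0.3127 + 0.2107 = 1.9133

1.91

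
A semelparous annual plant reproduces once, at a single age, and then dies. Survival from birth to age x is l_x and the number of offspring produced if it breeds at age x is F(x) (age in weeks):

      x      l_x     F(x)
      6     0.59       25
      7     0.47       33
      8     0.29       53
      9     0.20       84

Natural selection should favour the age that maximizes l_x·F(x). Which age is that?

9

Expected offspring if breeding at age x = l_x × F(x):
  age 6: 0.59 × 25 = 14.750
  age 7: 0.47 × 33 = 15.510
  age 8: 0.29 × 53 = 15.370
  age 9: 0.20 × 84 = 16.800
Maximum at age 9 (16.800).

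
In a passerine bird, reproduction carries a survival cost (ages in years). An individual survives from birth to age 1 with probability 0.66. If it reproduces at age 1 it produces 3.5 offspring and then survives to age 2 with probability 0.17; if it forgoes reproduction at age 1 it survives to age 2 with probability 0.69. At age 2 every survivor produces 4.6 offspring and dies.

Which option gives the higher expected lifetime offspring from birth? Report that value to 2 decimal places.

2.83

breed at age 1: R₀ = 0.66 × (3.5 + 0.17 × 4.6) = 0.66 × 4.2820 = 2.8261
delay to age 2: R₀ = 0.66 × (0.69 × 4.6) = 0.66 × 3.1740 = 2.0948
Higher: breed at age 1 (2.8261).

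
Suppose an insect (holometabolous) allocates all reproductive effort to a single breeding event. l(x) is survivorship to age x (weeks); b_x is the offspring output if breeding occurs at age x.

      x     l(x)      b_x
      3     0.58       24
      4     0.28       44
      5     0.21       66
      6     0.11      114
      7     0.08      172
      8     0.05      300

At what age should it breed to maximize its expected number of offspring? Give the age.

Expected offspring if breeding at age x = l(x) × b_x:
  age 3: 0.58 × 24 = 13.920
  age 4: 0.28 × 44 = 12.320
  age 5: 0.21 × 66 = 13.860
  age 6: 0.11 × 114 = 12.540
  age 7: 0.08 × 172 = 13.760
  age 8: 0.05 × 300 = 15.000
Maximum at age 8 (15.000).

8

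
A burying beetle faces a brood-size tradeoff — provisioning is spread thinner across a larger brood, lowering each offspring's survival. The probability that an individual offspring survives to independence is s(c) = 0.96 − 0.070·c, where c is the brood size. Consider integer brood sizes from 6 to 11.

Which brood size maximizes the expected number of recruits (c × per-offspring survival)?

Expected recruits = c × s(c):
  c=6: 6 × 0.540 = 3.240
  c=7: 7 × 0.470 = 3.290
  c=8: 8 × 0.400 = 3.200
  c=9: 9 × 0.330 = 2.970
  c=10: 10 × 0.260 = 2.600
  c=11: 11 × 0.190 = 2.090
Maximum at c = 7 (3.290 recruits).

7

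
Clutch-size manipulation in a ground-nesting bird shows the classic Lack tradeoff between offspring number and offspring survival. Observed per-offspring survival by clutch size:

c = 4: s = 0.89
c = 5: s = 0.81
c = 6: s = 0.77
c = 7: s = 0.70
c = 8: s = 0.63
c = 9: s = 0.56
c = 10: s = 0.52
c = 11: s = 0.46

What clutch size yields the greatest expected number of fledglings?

10

Expected fledglings = c × s(c):
  c=4: 4 × 0.89 = 3.560
  c=5: 5 × 0.81 = 4.050
  c=6: 6 × 0.77 = 4.620
  c=7: 7 × 0.70 = 4.900
  c=8: 8 × 0.63 = 5.040
  c=9: 9 × 0.56 = 5.040
  c=10: 10 × 0.52 = 5.200
  c=11: 11 × 0.46 = 5.060
Maximum at c = 10 (5.200 fledglings).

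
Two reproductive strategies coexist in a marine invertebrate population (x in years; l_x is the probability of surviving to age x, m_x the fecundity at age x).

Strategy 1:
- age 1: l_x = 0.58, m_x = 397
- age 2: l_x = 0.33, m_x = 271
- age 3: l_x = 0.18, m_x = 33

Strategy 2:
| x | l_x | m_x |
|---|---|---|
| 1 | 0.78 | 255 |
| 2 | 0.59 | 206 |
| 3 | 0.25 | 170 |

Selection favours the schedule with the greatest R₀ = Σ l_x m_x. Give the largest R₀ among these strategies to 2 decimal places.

Strategy 1: R₀ = 0.58×397 + 0.33×271 + 0.18×33 = 325.6300
Strategy 2: R₀ = 0.78×255 + 0.59×206 + 0.25×170 = 362.9400
Highest R₀: strategy 2 with 362.9400.

362.94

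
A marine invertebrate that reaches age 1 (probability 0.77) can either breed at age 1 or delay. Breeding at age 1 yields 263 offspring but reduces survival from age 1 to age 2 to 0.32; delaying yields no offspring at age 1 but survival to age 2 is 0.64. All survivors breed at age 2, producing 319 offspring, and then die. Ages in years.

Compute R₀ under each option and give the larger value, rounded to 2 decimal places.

281.11

breed at age 1: R₀ = 0.77 × (263 + 0.32 × 319) = 0.77 × 365.0800 = 281.1116
delay to age 2: R₀ = 0.77 × (0.64 × 319) = 0.77 × 204.1600 = 157.2032
Higher: breed at age 1 (281.1116).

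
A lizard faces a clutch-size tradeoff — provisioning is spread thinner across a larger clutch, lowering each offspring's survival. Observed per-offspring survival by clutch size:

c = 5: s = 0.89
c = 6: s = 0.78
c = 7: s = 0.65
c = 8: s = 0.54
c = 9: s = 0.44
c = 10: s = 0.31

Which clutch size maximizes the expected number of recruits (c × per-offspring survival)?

Expected recruits = c × s(c):
  c=5: 5 × 0.89 = 4.450
  c=6: 6 × 0.78 = 4.680
  c=7: 7 × 0.65 = 4.550
  c=8: 8 × 0.54 = 4.320
  c=9: 9 × 0.44 = 3.960
  c=10: 10 × 0.31 = 3.100
Maximum at c = 6 (4.680 recruits).

6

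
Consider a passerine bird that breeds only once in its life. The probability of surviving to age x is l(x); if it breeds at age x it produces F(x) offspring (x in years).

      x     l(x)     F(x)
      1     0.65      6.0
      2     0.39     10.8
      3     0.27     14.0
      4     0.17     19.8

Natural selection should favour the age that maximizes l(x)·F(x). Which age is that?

Expected offspring if breeding at age x = l(x) × F(x):
  age 1: 0.65 × 6.0 = 3.900
  age 2: 0.39 × 10.8 = 4.212
  age 3: 0.27 × 14.0 = 3.780
  age 4: 0.17 × 19.8 = 3.366
Maximum at age 2 (4.212).

2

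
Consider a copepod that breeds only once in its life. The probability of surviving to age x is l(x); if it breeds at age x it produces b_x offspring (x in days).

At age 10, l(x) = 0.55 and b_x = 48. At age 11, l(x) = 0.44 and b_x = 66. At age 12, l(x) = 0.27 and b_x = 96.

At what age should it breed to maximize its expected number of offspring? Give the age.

11

Expected offspring if breeding at age x = l(x) × b_x:
  age 10: 0.55 × 48 = 26.400
  age 11: 0.44 × 66 = 29.040
  age 12: 0.27 × 96 = 25.920
Maximum at age 11 (29.040).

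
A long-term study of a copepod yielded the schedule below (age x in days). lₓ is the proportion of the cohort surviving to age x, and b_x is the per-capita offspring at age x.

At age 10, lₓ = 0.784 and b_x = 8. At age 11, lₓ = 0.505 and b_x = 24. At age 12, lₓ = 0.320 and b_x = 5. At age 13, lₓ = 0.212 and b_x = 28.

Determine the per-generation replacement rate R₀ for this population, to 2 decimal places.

25.93

R₀ = Σ lₓ b_x:
  age 10: 0.784 × 8 = 6.2720
  age 11: 0.505 × 24 = 12.1200
  age 12: 0.320 × 5 = 1.6000
  age 13: 0.212 × 28 = 5.9360
R₀ = 6.2720 + 12.1200 + 1.6000 + 5.9360 = 25.9280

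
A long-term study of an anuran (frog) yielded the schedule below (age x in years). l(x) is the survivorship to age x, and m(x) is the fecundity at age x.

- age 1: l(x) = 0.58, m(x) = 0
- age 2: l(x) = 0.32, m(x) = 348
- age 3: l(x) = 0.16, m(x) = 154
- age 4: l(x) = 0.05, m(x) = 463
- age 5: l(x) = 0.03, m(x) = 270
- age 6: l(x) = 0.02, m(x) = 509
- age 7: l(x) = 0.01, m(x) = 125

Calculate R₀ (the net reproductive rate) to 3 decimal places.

R₀ = Σ l(x) m(x):
  age 1: 0.58 × 0 = 0.0000
  age 2: 0.32 × 348 = 111.3600
  age 3: 0.16 × 154 = 24.6400
  age 4: 0.05 × 463 = 23.1500
  age 5: 0.03 × 270 = 8.1000
  age 6: 0.02 × 509 = 10.1800
  age 7: 0.01 × 125 = 1.2500
R₀ = 0.0000 + 111.3600 + 24.6400 + 23.1500 + 8.1000 + 10.1800 + 1.2500 = 178.6800

178.680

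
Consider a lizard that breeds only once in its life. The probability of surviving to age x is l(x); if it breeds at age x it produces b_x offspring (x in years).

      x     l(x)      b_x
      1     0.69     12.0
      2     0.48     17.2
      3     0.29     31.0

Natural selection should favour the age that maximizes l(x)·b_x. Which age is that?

Expected offspring if breeding at age x = l(x) × b_x:
  age 1: 0.69 × 12.0 = 8.280
  age 2: 0.48 × 17.2 = 8.256
  age 3: 0.29 × 31.0 = 8.990
Maximum at age 3 (8.990).

3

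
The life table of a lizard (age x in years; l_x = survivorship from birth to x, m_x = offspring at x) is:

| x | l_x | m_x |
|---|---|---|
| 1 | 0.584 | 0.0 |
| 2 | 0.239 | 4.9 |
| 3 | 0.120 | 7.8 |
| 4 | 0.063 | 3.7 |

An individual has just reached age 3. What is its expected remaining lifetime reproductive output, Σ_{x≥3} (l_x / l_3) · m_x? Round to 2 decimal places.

l_3 = 0.120. Conditional survival from age 3 to x is l_x / l_3.
  x=3: (0.120/0.120) × 7.8 = 7.8000
  x=4: (0.063/0.120) × 3.7 = 1.9425
Sum = 7.8000 + 1.9425 = 9.7425

9.74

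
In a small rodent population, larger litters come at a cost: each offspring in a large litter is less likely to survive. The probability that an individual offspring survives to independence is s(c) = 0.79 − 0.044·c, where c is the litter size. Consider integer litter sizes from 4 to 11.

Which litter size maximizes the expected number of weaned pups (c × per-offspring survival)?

Expected weaned pups = c × s(c):
  c=4: 4 × 0.614 = 2.456
  c=5: 5 × 0.570 = 2.850
  c=6: 6 × 0.526 = 3.156
  c=7: 7 × 0.482 = 3.374
  c=8: 8 × 0.438 = 3.504
  c=9: 9 × 0.394 = 3.546
  c=10: 10 × 0.350 = 3.500
  c=11: 11 × 0.306 = 3.366
Maximum at c = 9 (3.546 weaned pups).

9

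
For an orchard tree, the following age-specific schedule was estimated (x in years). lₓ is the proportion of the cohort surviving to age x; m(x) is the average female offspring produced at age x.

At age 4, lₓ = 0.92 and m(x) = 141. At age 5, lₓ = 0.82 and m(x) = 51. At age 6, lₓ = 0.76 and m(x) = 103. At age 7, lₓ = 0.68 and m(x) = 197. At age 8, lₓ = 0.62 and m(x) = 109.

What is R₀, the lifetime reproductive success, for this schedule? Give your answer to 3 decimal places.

R₀ = Σ lₓ m(x):
  age 4: 0.92 × 141 = 129.7200
  age 5: 0.82 × 51 = 41.8200
  age 6: 0.76 × 103 = 78.2800
  age 7: 0.68 × 197 = 133.9600
  age 8: 0.62 × 109 = 67.5800
R₀ = 129.7200 + 41.8200 + 78.2800 + 133.9600 + 67.5800 = 451.3600

451.360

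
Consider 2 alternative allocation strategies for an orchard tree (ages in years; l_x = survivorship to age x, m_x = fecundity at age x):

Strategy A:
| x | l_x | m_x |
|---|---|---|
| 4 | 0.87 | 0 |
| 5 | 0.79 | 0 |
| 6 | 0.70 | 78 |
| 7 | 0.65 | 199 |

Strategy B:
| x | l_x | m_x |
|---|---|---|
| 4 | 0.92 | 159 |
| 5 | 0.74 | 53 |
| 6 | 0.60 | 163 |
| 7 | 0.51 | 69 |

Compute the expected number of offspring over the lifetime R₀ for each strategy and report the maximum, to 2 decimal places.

Strategy A: R₀ = 0.87×0 + 0.79×0 + 0.70×78 + 0.65×199 = 183.9500
Strategy B: R₀ = 0.92×159 + 0.74×53 + 0.60×163 + 0.51×69 = 318.4900
Highest R₀: strategy B with 318.4900.

318.49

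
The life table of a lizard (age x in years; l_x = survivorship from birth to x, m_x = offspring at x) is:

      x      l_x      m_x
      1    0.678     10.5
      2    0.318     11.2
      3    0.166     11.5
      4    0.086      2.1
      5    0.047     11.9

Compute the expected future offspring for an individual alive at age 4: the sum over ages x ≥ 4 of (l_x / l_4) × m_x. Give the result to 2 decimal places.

l_4 = 0.086. Conditional survival from age 4 to x is l_x / l_4.
  x=4: (0.086/0.086) × 2.1 = 2.1000
  x=5: (0.047/0.086) × 11.9 = 6.5035
Sum = 2.1000 + 6.5035 = 8.6035

8.60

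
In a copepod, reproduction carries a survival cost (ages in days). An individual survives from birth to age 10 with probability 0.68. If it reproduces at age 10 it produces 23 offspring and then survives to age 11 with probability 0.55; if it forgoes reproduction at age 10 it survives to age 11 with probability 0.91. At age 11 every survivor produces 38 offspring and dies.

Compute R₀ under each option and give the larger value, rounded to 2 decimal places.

29.85

breed at age 10: R₀ = 0.68 × (23 + 0.55 × 38) = 0.68 × 43.9000 = 29.8520
delay to age 11: R₀ = 0.68 × (0.91 × 38) = 0.68 × 34.5800 = 23.5144
Higher: breed at age 10 (29.8520).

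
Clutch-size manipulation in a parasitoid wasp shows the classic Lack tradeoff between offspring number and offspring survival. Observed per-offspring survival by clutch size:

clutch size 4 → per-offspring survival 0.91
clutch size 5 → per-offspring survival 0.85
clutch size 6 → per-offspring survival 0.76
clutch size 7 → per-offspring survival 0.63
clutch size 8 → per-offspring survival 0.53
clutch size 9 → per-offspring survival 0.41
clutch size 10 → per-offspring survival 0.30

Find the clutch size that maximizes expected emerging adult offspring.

6

Expected emerging adult offspring = c × s(c):
  c=4: 4 × 0.91 = 3.640
  c=5: 5 × 0.85 = 4.250
  c=6: 6 × 0.76 = 4.560
  c=7: 7 × 0.63 = 4.410
  c=8: 8 × 0.53 = 4.240
  c=9: 9 × 0.41 = 3.690
  c=10: 10 × 0.30 = 3.000
Maximum at c = 6 (4.560 emerging adult offspring).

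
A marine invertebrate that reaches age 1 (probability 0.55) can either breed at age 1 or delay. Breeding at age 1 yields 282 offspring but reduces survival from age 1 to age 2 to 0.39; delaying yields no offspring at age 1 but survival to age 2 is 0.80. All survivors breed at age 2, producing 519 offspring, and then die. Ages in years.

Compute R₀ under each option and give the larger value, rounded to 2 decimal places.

266.43

breed at age 1: R₀ = 0.55 × (282 + 0.39 × 519) = 0.55 × 484.4100 = 266.4255
delay to age 2: R₀ = 0.55 × (0.80 × 519) = 0.55 × 415.2000 = 228.3600
Higher: breed at age 1 (266.4255).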